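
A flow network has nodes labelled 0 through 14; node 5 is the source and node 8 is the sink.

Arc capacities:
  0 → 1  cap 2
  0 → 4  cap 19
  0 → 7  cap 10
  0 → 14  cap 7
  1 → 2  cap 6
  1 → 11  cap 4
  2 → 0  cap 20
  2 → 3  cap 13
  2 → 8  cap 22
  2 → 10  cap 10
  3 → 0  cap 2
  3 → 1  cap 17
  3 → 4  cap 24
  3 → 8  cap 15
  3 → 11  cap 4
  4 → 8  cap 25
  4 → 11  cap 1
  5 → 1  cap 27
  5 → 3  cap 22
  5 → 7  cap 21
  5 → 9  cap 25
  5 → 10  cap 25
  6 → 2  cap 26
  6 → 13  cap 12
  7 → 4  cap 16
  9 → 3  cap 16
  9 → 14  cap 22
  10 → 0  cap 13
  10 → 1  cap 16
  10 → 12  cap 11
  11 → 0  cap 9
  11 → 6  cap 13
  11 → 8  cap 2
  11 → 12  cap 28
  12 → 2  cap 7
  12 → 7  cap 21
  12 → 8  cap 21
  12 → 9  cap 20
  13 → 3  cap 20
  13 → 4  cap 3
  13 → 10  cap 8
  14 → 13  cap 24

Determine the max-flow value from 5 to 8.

augment #1: 5→3→8 bottleneck 15, total now 15
augment #2: 5→1→2→8 bottleneck 6, total now 21
augment #3: 5→1→11→8 bottleneck 2, total now 23
augment #4: 5→3→4→8 bottleneck 7, total now 30
augment #5: 5→7→4→8 bottleneck 16, total now 46
augment #6: 5→10→12→8 bottleneck 11, total now 57
augment #7: 5→1→11→12→8 bottleneck 2, total now 59
augment #8: 5→9→3→4→8 bottleneck 2, total now 61
augment #9: 5→9→3→11→12→8 bottleneck 4, total now 65
augment #10: 5→9→3→4→11→12→8 bottleneck 1, total now 66

Maximum flow value: 66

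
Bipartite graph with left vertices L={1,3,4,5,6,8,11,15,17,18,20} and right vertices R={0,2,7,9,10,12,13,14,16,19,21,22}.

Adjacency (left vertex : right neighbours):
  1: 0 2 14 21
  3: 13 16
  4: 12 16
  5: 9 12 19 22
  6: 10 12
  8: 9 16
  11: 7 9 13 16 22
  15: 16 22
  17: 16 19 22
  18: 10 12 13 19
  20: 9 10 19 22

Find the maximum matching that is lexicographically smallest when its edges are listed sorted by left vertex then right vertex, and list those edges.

|M| = 9 (so the lex-smallest maximum matching has 9 edges)
process left vertices in ascending order; for each, take the smallest-labelled available neighbour that still permits 9 edges overall, or leave it unmatched if none does
lex-smallest matching: {1-0, 3-13, 4-12, 5-9, 6-10, 8-16, 11-7, 15-22, 17-19}

Lex-smallest maximum matching: {(1,0), (3,13), (4,12), (5,9), (6,10), (8,16), (11,7), (15,22), (17,19)}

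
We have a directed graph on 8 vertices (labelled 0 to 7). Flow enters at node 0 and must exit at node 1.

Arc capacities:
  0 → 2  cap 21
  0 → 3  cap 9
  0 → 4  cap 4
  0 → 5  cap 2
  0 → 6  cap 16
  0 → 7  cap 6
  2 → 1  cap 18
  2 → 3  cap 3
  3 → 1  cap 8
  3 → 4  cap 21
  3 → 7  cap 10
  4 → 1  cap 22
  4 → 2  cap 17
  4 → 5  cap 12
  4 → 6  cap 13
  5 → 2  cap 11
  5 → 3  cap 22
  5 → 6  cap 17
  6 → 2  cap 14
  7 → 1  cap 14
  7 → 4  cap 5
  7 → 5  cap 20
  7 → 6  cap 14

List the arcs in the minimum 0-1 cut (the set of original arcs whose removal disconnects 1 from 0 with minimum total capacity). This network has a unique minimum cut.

Min-cut arcs: {(0,3), (0,4), (0,5), (0,7), (2,1), (2,3)} (total capacity 42)

augment #1: 0→2→1 push 18
augment #2: 0→3→1 push 8
augment #3: 0→4→1 push 4
augment #4: 0→7→1 push 6
augment #5: 0→3→4→1 push 1
augment #6: 0→2→3→4→1 push 3
augment #7: 0→5→3→4→1 push 2
max flow = 42; residual-reachable set from 0 gives S-side
cut edges (S→T): {(0,3), (0,4), (0,5), (0,7), (2,1), (2,3)} total cap 42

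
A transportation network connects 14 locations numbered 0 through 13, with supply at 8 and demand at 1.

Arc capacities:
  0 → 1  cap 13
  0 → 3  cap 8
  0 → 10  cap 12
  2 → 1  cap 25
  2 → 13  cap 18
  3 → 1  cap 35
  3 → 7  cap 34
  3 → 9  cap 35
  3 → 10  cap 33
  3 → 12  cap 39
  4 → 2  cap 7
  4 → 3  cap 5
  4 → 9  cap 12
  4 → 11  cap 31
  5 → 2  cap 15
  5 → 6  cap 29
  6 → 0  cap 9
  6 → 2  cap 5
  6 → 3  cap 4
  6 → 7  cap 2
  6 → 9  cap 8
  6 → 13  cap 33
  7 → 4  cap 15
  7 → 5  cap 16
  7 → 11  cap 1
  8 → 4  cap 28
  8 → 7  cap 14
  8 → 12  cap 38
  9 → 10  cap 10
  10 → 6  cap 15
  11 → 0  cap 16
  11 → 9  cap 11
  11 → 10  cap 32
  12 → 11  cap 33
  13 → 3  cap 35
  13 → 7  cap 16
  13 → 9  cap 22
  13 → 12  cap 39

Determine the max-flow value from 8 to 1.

Maximum flow value: 57

augment #1: 8→4→2→1 bottleneck 7, total now 7
augment #2: 8→4→3→1 bottleneck 5, total now 12
augment #3: 8→4→11→0→1 bottleneck 13, total now 25
augment #4: 8→7→5→2→1 bottleneck 14, total now 39
augment #5: 8→4→11→0→3→1 bottleneck 3, total now 42
augment #6: 8→12→11→10→6→2→1 bottleneck 4, total now 46
augment #7: 8→12→11→10→6→3→1 bottleneck 4, total now 50
augment #8: 8→12→11→10→6→0→3→1 bottleneck 5, total now 55
augment #9: 8→12→11→10→6→13→3→1 bottleneck 2, total now 57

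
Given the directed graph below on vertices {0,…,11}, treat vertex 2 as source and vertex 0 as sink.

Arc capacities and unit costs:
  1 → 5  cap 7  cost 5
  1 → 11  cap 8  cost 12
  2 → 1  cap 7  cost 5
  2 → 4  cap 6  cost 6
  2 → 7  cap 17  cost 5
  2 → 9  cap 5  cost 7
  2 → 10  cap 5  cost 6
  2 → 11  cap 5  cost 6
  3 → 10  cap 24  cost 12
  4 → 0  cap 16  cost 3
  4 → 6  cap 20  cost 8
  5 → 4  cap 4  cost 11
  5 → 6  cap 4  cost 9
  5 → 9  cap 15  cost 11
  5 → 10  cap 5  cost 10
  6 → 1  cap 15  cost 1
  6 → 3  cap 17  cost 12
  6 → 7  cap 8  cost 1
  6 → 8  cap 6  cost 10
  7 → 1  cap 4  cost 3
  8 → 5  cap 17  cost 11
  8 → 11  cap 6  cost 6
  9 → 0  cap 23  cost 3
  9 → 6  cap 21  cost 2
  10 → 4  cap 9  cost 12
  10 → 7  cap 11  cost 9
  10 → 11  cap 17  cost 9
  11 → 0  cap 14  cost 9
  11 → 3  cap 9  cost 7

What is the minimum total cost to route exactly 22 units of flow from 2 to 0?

shortest-cost path #1: 2→4→0 push 6 @ unit cost 9 (adds 54)
shortest-cost path #2: 2→9→0 push 5 @ unit cost 10 (adds 50)
shortest-cost path #3: 2→11→0 push 5 @ unit cost 15 (adds 75)
shortest-cost path #4: 2→10→4→0 push 5 @ unit cost 21 (adds 105)
shortest-cost path #5: 2→1→5→9→0 push 1 @ unit cost 24 (adds 24)
total cost = 308

Minimum cost for 22 units: 308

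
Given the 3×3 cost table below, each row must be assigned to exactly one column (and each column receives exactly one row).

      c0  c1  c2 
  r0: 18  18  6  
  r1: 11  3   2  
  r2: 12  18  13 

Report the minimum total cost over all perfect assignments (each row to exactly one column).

optimal assignment: row0→col2 (cost 6), row1→col1 (cost 3), row2→col0 (cost 12)
total = 6 + 3 + 12 = 21

Minimum assignment cost: 21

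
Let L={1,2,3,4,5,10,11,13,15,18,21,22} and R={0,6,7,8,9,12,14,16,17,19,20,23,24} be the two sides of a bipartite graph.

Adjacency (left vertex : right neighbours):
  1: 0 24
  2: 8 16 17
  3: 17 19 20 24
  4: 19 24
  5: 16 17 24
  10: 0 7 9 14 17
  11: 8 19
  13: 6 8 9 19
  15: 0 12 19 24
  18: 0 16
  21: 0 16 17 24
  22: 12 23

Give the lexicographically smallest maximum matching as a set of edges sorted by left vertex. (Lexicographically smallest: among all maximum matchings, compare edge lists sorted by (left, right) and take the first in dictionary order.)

Lex-smallest maximum matching: {(1,0), (2,8), (3,20), (4,19), (5,17), (10,7), (13,6), (15,12), (18,16), (21,24), (22,23)}

|M| = 11 (so the lex-smallest maximum matching has 11 edges)
process left vertices in ascending order; for each, take the smallest-labelled available neighbour that still permits 11 edges overall, or leave it unmatched if none does
lex-smallest matching: {1-0, 2-8, 3-20, 4-19, 5-17, 10-7, 13-6, 15-12, 18-16, 21-24, 22-23}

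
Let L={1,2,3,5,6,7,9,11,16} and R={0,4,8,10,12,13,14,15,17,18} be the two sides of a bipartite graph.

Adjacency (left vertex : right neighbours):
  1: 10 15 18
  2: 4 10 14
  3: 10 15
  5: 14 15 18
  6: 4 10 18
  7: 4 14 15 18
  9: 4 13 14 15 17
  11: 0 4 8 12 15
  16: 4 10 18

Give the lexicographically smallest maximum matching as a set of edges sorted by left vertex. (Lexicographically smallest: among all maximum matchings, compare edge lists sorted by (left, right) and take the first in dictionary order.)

|M| = 7 (so the lex-smallest maximum matching has 7 edges)
process left vertices in ascending order; for each, take the smallest-labelled available neighbour that still permits 7 edges overall, or leave it unmatched if none does
lex-smallest matching: {1-10, 2-4, 3-15, 5-14, 6-18, 9-13, 11-0}

Lex-smallest maximum matching: {(1,10), (2,4), (3,15), (5,14), (6,18), (9,13), (11,0)}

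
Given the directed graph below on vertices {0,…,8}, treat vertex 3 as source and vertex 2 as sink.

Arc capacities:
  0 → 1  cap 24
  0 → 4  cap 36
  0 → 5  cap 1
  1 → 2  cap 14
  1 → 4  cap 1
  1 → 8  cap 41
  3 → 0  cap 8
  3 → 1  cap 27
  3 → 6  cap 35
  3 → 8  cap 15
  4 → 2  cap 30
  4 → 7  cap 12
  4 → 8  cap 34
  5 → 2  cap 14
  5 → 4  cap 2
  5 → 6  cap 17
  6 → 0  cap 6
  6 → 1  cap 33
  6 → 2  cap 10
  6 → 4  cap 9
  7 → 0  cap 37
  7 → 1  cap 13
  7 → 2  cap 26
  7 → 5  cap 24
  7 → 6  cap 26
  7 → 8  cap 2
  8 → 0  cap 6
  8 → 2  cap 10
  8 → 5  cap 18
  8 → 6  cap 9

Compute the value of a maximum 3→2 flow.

Maximum flow value: 80

augment #1: 3→1→2 bottleneck 14, total now 14
augment #2: 3→6→2 bottleneck 10, total now 24
augment #3: 3→8→2 bottleneck 10, total now 34
augment #4: 3→0→4→2 bottleneck 8, total now 42
augment #5: 3→1→4→2 bottleneck 1, total now 43
augment #6: 3→6→4→2 bottleneck 9, total now 52
augment #7: 3→8→5→2 bottleneck 5, total now 57
augment #8: 3→1→8→5→2 bottleneck 9, total now 66
augment #9: 3→6→0→4→2 bottleneck 6, total now 72
augment #10: 3→1→8→0→4→2 bottleneck 3, total now 75
augment #11: 3→6→1→8→0→4→2 bottleneck 3, total now 78
augment #12: 3→6→1→8→5→4→7→2 bottleneck 2, total now 80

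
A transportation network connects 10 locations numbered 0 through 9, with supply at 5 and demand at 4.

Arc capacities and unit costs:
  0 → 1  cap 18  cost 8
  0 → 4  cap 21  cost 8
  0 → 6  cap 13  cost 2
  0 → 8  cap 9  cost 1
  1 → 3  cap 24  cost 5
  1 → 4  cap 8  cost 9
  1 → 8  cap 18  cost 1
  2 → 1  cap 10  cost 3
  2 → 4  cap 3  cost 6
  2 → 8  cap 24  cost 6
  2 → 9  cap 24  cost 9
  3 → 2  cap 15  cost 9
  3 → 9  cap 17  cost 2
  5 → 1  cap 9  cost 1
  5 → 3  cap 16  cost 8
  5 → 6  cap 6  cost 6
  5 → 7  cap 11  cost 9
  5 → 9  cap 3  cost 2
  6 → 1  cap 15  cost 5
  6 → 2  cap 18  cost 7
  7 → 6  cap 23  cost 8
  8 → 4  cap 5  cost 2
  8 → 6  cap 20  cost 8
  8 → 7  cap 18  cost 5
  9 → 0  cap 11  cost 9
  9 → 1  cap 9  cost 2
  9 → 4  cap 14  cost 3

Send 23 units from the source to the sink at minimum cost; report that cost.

shortest-cost path #1: 5→1→8→4 push 5 @ unit cost 4 (adds 20)
shortest-cost path #2: 5→9→4 push 3 @ unit cost 5 (adds 15)
shortest-cost path #3: 5→1→4 push 4 @ unit cost 10 (adds 40)
shortest-cost path #4: 5→3→9→4 push 11 @ unit cost 13 (adds 143)
total cost = 218

Minimum cost for 23 units: 218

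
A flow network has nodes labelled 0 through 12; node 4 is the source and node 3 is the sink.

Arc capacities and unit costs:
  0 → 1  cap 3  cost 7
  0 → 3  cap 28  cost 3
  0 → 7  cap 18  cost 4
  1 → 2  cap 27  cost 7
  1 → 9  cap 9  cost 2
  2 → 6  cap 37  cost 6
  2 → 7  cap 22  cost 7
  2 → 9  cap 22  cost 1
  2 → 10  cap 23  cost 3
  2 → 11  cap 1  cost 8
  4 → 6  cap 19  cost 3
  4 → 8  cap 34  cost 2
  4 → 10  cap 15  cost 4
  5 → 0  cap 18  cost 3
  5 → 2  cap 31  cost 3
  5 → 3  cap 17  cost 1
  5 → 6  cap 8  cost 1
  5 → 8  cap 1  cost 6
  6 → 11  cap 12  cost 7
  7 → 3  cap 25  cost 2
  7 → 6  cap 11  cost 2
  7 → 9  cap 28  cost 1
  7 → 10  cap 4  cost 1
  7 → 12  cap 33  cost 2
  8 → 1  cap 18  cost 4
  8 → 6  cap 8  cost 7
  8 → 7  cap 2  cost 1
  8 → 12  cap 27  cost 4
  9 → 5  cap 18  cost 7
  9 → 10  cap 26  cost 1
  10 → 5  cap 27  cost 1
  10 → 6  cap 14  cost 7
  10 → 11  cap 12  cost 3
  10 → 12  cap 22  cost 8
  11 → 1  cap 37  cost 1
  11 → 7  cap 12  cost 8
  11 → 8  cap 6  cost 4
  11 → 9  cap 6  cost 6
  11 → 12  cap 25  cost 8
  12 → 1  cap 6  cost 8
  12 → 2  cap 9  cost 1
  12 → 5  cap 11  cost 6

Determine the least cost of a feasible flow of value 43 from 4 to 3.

Minimum cost for 43 units: 522

shortest-cost path #1: 4→8→7→3 push 2 @ unit cost 5 (adds 10)
shortest-cost path #2: 4→10→5→3 push 15 @ unit cost 6 (adds 90)
shortest-cost path #3: 4→8→1→9→10→5→3 push 2 @ unit cost 11 (adds 22)
shortest-cost path #4: 4→8→12→2→7→3 push 9 @ unit cost 16 (adds 144)
shortest-cost path #5: 4→8→1→9→10→5→0→3 push 7 @ unit cost 16 (adds 112)
shortest-cost path #6: 4→8→12→5→0→3 push 8 @ unit cost 18 (adds 144)
total cost = 522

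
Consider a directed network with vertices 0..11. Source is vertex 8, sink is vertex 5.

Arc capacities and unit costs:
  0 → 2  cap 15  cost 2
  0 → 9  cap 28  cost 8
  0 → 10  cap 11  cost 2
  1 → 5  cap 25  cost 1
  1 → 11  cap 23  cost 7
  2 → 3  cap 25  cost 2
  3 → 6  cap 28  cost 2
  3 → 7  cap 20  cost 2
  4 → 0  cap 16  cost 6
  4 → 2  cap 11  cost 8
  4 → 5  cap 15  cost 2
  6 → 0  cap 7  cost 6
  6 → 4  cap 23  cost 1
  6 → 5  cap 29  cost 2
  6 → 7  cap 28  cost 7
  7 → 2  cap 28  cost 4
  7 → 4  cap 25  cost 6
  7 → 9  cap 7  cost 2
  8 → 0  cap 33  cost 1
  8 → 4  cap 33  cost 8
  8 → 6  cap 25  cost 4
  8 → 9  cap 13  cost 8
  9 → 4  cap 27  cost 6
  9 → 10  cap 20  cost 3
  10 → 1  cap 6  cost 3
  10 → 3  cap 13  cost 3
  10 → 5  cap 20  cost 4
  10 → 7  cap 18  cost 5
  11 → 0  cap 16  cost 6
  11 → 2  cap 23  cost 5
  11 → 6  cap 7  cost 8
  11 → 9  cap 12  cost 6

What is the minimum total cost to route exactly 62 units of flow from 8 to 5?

Minimum cost for 62 units: 518

shortest-cost path #1: 8→6→5 push 25 @ unit cost 6 (adds 150)
shortest-cost path #2: 8→0→10→5 push 11 @ unit cost 7 (adds 77)
shortest-cost path #3: 8→0→2→3→6→5 push 4 @ unit cost 9 (adds 36)
shortest-cost path #4: 8→4→5 push 15 @ unit cost 10 (adds 150)
shortest-cost path #5: 8→9→10→5 push 7 @ unit cost 15 (adds 105)
total cost = 518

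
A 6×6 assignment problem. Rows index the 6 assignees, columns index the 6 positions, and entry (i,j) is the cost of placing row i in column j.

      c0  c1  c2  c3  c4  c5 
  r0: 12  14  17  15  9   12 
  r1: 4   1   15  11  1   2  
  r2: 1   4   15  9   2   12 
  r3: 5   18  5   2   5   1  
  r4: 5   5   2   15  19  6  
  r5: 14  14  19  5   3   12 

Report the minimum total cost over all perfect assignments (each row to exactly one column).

Minimum assignment cost: 19

optimal assignment: row0→col4 (cost 9), row1→col1 (cost 1), row2→col0 (cost 1), row3→col5 (cost 1), row4→col2 (cost 2), row5→col3 (cost 5)
total = 9 + 1 + 1 + 1 + 2 + 5 = 19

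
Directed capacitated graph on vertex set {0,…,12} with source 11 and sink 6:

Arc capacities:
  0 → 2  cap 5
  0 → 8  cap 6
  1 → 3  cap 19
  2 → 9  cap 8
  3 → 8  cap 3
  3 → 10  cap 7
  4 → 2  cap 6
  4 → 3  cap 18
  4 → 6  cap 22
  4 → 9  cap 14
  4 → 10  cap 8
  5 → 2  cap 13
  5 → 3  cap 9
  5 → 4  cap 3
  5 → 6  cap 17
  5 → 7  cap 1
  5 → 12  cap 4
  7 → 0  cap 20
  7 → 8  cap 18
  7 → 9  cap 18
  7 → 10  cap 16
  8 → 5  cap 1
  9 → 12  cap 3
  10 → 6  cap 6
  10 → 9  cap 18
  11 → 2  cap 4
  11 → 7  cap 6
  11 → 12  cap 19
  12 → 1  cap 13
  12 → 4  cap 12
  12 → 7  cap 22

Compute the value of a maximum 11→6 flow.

augment #1: 11→7→10→6 bottleneck 6, total now 6
augment #2: 11→12→4→6 bottleneck 12, total now 18
augment #3: 11→12→7→8→5→6 bottleneck 1, total now 19

Maximum flow value: 19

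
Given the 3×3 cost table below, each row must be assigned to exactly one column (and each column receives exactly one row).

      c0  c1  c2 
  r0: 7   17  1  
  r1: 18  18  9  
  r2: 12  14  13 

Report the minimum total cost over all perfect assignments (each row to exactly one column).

Minimum assignment cost: 30

optimal assignment: row0→col0 (cost 7), row1→col2 (cost 9), row2→col1 (cost 14)
total = 7 + 9 + 14 = 30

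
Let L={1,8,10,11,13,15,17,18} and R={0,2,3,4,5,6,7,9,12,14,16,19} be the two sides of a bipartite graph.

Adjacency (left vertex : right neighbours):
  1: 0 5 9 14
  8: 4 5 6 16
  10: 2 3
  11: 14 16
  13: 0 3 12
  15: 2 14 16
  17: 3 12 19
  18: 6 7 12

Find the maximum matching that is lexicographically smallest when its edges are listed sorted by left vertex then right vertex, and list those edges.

Lex-smallest maximum matching: {(1,0), (8,4), (10,2), (11,14), (13,3), (15,16), (17,12), (18,6)}

|M| = 8 (so the lex-smallest maximum matching has 8 edges)
process left vertices in ascending order; for each, take the smallest-labelled available neighbour that still permits 8 edges overall, or leave it unmatched if none does
lex-smallest matching: {1-0, 8-4, 10-2, 11-14, 13-3, 15-16, 17-12, 18-6}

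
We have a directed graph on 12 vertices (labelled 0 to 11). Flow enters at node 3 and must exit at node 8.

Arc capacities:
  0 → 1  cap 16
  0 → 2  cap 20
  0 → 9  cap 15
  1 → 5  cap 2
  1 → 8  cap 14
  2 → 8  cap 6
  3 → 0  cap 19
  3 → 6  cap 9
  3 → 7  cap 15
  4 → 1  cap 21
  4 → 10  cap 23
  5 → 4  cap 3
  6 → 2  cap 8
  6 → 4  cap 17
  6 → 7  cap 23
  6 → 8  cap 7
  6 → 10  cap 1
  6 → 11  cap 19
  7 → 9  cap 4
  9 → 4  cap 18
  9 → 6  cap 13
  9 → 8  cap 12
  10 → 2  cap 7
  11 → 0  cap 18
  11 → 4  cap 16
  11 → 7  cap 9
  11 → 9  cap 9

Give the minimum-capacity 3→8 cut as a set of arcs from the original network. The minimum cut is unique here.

augment #1: 3→6→8 push 7
augment #2: 3→0→1→8 push 14
augment #3: 3→0→2→8 push 5
augment #4: 3→6→2→8 push 1
augment #5: 3→7→9→8 push 4
augment #6: 3→6→11→9→8 push 1
max flow = 32; residual-reachable set from 3 gives S-side
cut edges (S→T): {(3,0), (3,6), (7,9)} total cap 32

Min-cut arcs: {(3,0), (3,6), (7,9)} (total capacity 32)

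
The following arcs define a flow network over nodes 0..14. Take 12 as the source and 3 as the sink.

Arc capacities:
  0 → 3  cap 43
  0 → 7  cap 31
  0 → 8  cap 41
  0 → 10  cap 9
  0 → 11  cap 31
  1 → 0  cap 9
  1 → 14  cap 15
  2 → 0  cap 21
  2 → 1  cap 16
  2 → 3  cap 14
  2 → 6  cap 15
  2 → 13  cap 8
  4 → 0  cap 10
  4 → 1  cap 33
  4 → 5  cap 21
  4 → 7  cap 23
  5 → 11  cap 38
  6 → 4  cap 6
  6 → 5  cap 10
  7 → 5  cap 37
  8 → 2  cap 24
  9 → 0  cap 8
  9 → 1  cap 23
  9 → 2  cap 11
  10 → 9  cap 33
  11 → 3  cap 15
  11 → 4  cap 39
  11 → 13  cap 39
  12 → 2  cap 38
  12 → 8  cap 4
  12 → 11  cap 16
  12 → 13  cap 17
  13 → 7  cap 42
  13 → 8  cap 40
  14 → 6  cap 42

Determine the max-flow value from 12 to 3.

Maximum flow value: 69

augment #1: 12→2→3 bottleneck 14, total now 14
augment #2: 12→11→3 bottleneck 15, total now 29
augment #3: 12→2→0→3 bottleneck 21, total now 50
augment #4: 12→2→1→0→3 bottleneck 3, total now 53
augment #5: 12→11→4→0→3 bottleneck 1, total now 54
augment #6: 12→8→2→1→0→3 bottleneck 4, total now 58
augment #7: 12→13→8→2→1→0→3 bottleneck 2, total now 60
augment #8: 12→13→7→5→11→4→0→3 bottleneck 9, total now 69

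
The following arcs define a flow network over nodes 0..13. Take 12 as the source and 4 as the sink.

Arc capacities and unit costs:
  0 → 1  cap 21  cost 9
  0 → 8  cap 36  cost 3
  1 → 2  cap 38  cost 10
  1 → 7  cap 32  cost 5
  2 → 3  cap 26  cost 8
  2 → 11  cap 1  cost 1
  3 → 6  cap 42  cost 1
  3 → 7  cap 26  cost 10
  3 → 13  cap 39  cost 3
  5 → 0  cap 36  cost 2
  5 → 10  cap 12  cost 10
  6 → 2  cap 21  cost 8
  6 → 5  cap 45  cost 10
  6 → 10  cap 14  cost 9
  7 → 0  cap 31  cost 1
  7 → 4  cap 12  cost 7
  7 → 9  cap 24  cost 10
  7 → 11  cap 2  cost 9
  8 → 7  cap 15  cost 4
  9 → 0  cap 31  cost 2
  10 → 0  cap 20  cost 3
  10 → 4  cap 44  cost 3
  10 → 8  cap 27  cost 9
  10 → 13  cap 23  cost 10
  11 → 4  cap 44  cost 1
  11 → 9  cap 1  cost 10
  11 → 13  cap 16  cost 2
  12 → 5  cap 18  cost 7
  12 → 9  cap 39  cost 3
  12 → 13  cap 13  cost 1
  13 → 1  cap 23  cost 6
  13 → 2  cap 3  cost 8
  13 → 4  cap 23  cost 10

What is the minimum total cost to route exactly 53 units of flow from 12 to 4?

shortest-cost path #1: 12→13→4 push 13 @ unit cost 11 (adds 143)
shortest-cost path #2: 12→9→0→8→7→4 push 12 @ unit cost 19 (adds 228)
shortest-cost path #3: 12→5→10→4 push 12 @ unit cost 20 (adds 240)
shortest-cost path #4: 12→9→0→8→7→11→4 push 2 @ unit cost 22 (adds 44)
shortest-cost path #5: 12→9→0→1→2→11→4 push 1 @ unit cost 26 (adds 26)
shortest-cost path #6: 12→9→0→1→2→3→6→10→4 push 13 @ unit cost 45 (adds 585)
total cost = 1266

Minimum cost for 53 units: 1266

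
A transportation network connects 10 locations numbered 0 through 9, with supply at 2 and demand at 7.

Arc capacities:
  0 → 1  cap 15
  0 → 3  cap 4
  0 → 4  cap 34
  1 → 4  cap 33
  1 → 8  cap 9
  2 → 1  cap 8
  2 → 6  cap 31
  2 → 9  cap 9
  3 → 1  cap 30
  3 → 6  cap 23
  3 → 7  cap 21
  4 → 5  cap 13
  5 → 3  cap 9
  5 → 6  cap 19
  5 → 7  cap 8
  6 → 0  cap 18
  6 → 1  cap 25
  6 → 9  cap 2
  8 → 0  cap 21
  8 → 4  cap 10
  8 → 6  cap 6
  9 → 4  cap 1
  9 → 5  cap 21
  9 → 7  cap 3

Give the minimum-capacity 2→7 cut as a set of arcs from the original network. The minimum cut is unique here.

augment #1: 2→9→7 push 3
augment #2: 2→9→5→7 push 6
augment #3: 2→1→4→5→7 push 2
augment #4: 2→6→0→3→7 push 4
augment #5: 2→1→4→5→3→7 push 6
augment #6: 2→6→9→5→3→7 push 2
augment #7: 2→6→0→4→5→3→7 push 1
max flow = 24; residual-reachable set from 2 gives S-side
cut edges (S→T): {(0,3), (5,3), (5,7), (9,7)} total cap 24

Min-cut arcs: {(0,3), (5,3), (5,7), (9,7)} (total capacity 24)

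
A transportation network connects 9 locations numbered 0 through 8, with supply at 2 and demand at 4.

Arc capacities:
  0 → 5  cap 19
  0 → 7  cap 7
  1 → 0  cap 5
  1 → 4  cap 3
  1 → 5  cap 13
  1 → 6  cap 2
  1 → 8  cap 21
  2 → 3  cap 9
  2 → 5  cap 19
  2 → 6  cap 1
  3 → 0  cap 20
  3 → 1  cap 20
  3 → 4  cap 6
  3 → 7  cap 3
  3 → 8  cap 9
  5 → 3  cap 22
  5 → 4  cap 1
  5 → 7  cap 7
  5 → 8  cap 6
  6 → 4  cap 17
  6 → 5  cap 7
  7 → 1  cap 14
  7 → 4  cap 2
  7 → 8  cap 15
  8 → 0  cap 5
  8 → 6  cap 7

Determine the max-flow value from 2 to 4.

Maximum flow value: 22

augment #1: 2→3→4 bottleneck 6, total now 6
augment #2: 2→5→4 bottleneck 1, total now 7
augment #3: 2→6→4 bottleneck 1, total now 8
augment #4: 2→3→1→4 bottleneck 3, total now 11
augment #5: 2→5→7→4 bottleneck 2, total now 13
augment #6: 2→5→8→6→4 bottleneck 6, total now 19
augment #7: 2→5→3→1→6→4 bottleneck 2, total now 21
augment #8: 2→5→3→8→6→4 bottleneck 1, total now 22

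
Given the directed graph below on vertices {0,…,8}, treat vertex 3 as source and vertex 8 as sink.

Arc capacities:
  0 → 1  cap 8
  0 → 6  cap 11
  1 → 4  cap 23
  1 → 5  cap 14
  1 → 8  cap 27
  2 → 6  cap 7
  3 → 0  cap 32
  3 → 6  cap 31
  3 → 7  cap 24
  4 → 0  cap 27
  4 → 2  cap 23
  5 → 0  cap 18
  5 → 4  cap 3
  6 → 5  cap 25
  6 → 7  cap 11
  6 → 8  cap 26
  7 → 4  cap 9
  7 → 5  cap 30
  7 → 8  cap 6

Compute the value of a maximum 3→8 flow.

augment #1: 3→6→8 bottleneck 26, total now 26
augment #2: 3→7→8 bottleneck 6, total now 32
augment #3: 3→0→1→8 bottleneck 8, total now 40

Maximum flow value: 40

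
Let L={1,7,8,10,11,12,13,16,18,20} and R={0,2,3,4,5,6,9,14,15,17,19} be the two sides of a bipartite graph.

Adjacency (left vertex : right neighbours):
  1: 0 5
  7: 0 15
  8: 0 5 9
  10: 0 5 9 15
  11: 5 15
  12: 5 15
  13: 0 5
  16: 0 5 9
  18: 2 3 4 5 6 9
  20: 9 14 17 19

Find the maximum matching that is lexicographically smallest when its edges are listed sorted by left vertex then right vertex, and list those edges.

|M| = 6 (so the lex-smallest maximum matching has 6 edges)
process left vertices in ascending order; for each, take the smallest-labelled available neighbour that still permits 6 edges overall, or leave it unmatched if none does
lex-smallest matching: {1-0, 7-15, 8-5, 10-9, 18-2, 20-14}

Lex-smallest maximum matching: {(1,0), (7,15), (8,5), (10,9), (18,2), (20,14)}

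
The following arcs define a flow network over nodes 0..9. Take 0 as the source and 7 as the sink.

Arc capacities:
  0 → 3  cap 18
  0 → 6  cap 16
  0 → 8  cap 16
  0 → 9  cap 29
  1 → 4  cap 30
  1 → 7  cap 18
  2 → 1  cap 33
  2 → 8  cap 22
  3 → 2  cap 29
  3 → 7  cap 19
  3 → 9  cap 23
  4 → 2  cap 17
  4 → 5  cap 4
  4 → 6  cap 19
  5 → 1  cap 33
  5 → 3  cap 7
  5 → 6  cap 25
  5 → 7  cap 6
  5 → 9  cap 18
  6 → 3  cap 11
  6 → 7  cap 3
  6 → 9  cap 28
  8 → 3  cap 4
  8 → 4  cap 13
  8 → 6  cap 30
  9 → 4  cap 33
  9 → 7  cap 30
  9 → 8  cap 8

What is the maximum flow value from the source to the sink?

augment #1: 0→3→7 bottleneck 18, total now 18
augment #2: 0→6→7 bottleneck 3, total now 21
augment #3: 0→9→7 bottleneck 29, total now 50
augment #4: 0→6→3→7 bottleneck 1, total now 51
augment #5: 0→6→9→7 bottleneck 1, total now 52
augment #6: 0→8→4→5→7 bottleneck 4, total now 56
augment #7: 0→6→3→2→1→7 bottleneck 10, total now 66
augment #8: 0→8→3→2→1→7 bottleneck 4, total now 70
augment #9: 0→8→4→2→1→7 bottleneck 4, total now 74

Maximum flow value: 74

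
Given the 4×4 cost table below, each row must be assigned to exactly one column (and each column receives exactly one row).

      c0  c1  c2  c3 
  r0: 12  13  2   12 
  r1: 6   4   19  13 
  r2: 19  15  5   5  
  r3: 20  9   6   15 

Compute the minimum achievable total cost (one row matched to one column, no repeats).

optimal assignment: row0→col2 (cost 2), row1→col0 (cost 6), row2→col3 (cost 5), row3→col1 (cost 9)
total = 2 + 6 + 5 + 9 = 22

Minimum assignment cost: 22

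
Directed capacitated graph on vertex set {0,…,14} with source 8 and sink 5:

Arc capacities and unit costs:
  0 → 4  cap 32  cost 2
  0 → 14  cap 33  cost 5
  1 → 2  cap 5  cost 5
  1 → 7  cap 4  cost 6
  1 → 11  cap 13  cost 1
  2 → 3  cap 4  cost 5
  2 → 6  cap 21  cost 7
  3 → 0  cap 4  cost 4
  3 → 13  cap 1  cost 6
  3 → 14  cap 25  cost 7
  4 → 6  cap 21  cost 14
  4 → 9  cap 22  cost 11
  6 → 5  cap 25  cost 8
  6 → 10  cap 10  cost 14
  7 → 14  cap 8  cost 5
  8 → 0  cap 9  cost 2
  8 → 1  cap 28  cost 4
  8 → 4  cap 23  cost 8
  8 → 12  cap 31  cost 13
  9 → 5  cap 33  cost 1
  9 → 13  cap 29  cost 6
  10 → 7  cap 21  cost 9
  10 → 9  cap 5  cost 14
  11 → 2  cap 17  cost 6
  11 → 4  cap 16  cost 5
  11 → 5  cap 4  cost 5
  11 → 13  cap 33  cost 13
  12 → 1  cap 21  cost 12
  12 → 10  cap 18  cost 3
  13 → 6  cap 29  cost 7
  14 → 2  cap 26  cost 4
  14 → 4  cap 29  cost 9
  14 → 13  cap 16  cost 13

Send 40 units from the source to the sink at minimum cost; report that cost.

Minimum cost for 40 units: 798

shortest-cost path #1: 8→1→11→5 push 4 @ unit cost 10 (adds 40)
shortest-cost path #2: 8→0→4→9→5 push 9 @ unit cost 16 (adds 144)
shortest-cost path #3: 8→4→9→5 push 13 @ unit cost 20 (adds 260)
shortest-cost path #4: 8→1→2→6→5 push 5 @ unit cost 24 (adds 120)
shortest-cost path #5: 8→1→11→2→6→5 push 9 @ unit cost 26 (adds 234)
total cost = 798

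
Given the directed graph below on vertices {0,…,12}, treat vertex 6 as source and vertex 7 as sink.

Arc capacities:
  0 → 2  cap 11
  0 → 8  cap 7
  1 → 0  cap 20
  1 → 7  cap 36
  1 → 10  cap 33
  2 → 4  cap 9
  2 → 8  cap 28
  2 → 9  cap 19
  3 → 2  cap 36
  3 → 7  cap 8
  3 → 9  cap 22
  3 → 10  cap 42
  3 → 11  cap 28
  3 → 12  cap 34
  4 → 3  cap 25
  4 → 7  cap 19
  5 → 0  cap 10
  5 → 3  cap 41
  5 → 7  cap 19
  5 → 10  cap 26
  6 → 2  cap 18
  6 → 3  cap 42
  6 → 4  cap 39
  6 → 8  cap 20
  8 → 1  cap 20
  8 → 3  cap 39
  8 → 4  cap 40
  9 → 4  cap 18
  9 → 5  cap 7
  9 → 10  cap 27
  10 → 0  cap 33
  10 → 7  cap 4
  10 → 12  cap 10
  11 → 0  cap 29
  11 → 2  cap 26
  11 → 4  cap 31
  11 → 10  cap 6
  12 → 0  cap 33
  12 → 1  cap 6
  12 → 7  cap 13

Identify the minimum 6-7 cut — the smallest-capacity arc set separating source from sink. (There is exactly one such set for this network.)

Min-cut arcs: {(3,7), (4,7), (8,1), (9,5), (10,7), (12,1), (12,7)} (total capacity 77)

augment #1: 6→3→7 push 8
augment #2: 6→4→7 push 19
augment #3: 6→3→10→7 push 4
augment #4: 6→3→12→7 push 13
augment #5: 6→8→1→7 push 20
augment #6: 6→2→9→5→7 push 7
augment #7: 6→3→12→1→7 push 6
max flow = 77; residual-reachable set from 6 gives S-side
cut edges (S→T): {(3,7), (4,7), (8,1), (9,5), (10,7), (12,1), (12,7)} total cap 77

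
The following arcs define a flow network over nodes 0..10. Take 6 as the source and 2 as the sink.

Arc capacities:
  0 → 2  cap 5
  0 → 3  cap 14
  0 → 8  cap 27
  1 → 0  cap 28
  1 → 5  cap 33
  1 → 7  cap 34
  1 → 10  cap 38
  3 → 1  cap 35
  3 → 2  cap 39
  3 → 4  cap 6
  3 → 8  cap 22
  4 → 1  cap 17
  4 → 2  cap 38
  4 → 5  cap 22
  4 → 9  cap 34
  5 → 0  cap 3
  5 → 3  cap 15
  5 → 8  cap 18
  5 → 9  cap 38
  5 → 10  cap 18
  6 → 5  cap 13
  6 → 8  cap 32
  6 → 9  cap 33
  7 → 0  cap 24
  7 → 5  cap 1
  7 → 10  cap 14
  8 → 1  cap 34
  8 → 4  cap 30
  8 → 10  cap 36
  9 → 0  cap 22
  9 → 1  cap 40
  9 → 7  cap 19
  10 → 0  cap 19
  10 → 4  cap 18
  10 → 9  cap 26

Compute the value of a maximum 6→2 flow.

augment #1: 6→5→0→2 bottleneck 3, total now 3
augment #2: 6→5→3→2 bottleneck 10, total now 13
augment #3: 6→8→4→2 bottleneck 30, total now 43
augment #4: 6→9→0→2 bottleneck 2, total now 45
augment #5: 6→8→10→4→2 bottleneck 2, total now 47
augment #6: 6→9→0→3→2 bottleneck 14, total now 61
augment #7: 6→9→0→5→3→2 bottleneck 3, total now 64
augment #8: 6→9→1→5→3→2 bottleneck 2, total now 66
augment #9: 6→9→1→10→4→2 bottleneck 6, total now 72

Maximum flow value: 72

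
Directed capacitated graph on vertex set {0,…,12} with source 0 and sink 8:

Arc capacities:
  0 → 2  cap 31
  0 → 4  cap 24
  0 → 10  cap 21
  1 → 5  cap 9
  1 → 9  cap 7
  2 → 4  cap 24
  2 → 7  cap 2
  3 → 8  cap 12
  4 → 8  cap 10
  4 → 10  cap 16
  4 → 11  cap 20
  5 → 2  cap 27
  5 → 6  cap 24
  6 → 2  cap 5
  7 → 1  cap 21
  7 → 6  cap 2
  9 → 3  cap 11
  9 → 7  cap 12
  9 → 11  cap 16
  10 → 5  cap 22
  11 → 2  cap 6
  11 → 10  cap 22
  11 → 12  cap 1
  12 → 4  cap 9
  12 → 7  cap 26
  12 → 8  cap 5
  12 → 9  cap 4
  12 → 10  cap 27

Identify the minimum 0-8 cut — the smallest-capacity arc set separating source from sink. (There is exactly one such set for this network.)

Min-cut arcs: {(2,7), (4,8), (11,12)} (total capacity 13)

augment #1: 0→4→8 push 10
augment #2: 0→4→11→12→8 push 1
augment #3: 0→2→7→1→9→3→8 push 2
max flow = 13; residual-reachable set from 0 gives S-side
cut edges (S→T): {(2,7), (4,8), (11,12)} total cap 13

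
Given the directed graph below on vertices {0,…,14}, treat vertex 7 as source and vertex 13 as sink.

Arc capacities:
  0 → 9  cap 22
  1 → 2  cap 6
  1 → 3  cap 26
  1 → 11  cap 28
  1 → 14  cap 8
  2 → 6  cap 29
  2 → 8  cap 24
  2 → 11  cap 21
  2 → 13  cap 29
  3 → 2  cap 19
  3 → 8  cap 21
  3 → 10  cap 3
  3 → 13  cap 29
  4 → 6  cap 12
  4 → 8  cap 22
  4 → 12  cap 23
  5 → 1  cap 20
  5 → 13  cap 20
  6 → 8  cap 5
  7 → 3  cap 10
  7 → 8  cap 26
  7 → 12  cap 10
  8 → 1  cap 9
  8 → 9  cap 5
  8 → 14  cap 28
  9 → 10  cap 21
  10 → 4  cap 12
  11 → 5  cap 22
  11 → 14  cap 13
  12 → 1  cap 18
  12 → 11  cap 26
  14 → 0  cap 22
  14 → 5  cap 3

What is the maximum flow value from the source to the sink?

Maximum flow value: 44

augment #1: 7→3→13 bottleneck 10, total now 10
augment #2: 7→8→1→2→13 bottleneck 6, total now 16
augment #3: 7→8→1→3→13 bottleneck 3, total now 19
augment #4: 7→8→14→5→13 bottleneck 3, total now 22
augment #5: 7→12→1→3→13 bottleneck 10, total now 32
augment #6: 7→8→9→10→4→12→1→3→13 bottleneck 5, total now 37
augment #7: 7→8→14→0→9→10→4→12→1→3→13 bottleneck 1, total now 38
augment #8: 7→8→14→0→9→10→4→12→11→5→13 bottleneck 6, total now 44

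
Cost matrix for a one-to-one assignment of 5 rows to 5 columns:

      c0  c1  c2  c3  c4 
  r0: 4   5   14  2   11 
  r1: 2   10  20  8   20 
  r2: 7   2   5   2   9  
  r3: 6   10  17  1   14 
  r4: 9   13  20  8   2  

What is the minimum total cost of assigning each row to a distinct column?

Minimum assignment cost: 15

optimal assignment: row0→col1 (cost 5), row1→col0 (cost 2), row2→col2 (cost 5), row3→col3 (cost 1), row4→col4 (cost 2)
total = 5 + 2 + 5 + 1 + 2 = 15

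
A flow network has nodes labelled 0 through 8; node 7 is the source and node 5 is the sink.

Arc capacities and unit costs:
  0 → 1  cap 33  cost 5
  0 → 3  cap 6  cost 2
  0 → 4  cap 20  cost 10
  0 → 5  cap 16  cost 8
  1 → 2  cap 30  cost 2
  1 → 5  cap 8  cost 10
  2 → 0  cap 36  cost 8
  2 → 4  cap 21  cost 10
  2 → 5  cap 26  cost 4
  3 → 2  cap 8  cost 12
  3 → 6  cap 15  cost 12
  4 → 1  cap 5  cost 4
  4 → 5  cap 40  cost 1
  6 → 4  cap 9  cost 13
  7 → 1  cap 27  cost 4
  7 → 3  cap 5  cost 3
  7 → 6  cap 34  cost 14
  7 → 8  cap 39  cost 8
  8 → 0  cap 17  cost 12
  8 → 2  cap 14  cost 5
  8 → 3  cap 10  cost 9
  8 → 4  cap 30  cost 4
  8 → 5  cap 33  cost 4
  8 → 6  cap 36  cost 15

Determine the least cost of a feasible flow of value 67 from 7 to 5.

shortest-cost path #1: 7→1→2→5 push 26 @ unit cost 10 (adds 260)
shortest-cost path #2: 7→8→5 push 33 @ unit cost 12 (adds 396)
shortest-cost path #3: 7→8→4→5 push 6 @ unit cost 13 (adds 78)
shortest-cost path #4: 7→1→5 push 1 @ unit cost 14 (adds 14)
shortest-cost path #5: 7→3→2→1→5 push 1 @ unit cost 23 (adds 23)
total cost = 771

Minimum cost for 67 units: 771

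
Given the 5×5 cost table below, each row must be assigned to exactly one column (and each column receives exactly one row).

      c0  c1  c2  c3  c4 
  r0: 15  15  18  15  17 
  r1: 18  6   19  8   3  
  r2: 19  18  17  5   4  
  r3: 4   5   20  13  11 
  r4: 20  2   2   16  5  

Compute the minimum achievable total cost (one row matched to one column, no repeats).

Minimum assignment cost: 29

optimal assignment: row0→col1 (cost 15), row1→col4 (cost 3), row2→col3 (cost 5), row3→col0 (cost 4), row4→col2 (cost 2)
total = 15 + 3 + 5 + 4 + 2 = 29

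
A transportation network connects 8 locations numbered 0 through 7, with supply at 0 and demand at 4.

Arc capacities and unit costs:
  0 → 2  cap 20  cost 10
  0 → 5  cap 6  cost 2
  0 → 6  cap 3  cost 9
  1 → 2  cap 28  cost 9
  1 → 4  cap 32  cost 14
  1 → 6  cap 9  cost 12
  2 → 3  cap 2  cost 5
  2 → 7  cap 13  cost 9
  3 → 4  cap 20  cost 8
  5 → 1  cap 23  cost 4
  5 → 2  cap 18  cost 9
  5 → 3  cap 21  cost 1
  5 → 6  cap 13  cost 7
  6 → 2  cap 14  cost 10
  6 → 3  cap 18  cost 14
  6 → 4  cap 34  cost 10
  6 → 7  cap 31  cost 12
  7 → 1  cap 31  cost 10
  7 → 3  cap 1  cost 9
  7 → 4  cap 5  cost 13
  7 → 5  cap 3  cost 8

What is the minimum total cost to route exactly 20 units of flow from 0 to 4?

Minimum cost for 20 units: 473

shortest-cost path #1: 0→5→3→4 push 6 @ unit cost 11 (adds 66)
shortest-cost path #2: 0→6→4 push 3 @ unit cost 19 (adds 57)
shortest-cost path #3: 0→2→3→4 push 2 @ unit cost 23 (adds 46)
shortest-cost path #4: 0→2→7→4 push 5 @ unit cost 32 (adds 160)
shortest-cost path #5: 0→2→7→3→4 push 1 @ unit cost 36 (adds 36)
shortest-cost path #6: 0→2→7→5→3→4 push 3 @ unit cost 36 (adds 108)
total cost = 473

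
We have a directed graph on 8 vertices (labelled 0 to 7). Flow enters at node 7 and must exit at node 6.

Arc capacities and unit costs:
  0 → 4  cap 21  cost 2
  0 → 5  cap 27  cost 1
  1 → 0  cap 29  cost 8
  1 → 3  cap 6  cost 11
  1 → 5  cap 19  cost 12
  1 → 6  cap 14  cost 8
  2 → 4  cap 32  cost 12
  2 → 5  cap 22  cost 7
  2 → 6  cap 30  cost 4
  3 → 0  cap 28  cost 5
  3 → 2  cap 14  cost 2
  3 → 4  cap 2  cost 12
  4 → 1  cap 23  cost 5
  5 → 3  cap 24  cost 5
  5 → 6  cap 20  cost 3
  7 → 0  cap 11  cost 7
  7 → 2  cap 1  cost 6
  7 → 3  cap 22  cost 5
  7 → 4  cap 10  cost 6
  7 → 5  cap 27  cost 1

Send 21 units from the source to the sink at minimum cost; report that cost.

Minimum cost for 21 units: 90

shortest-cost path #1: 7→5→6 push 20 @ unit cost 4 (adds 80)
shortest-cost path #2: 7→2→6 push 1 @ unit cost 10 (adds 10)
total cost = 90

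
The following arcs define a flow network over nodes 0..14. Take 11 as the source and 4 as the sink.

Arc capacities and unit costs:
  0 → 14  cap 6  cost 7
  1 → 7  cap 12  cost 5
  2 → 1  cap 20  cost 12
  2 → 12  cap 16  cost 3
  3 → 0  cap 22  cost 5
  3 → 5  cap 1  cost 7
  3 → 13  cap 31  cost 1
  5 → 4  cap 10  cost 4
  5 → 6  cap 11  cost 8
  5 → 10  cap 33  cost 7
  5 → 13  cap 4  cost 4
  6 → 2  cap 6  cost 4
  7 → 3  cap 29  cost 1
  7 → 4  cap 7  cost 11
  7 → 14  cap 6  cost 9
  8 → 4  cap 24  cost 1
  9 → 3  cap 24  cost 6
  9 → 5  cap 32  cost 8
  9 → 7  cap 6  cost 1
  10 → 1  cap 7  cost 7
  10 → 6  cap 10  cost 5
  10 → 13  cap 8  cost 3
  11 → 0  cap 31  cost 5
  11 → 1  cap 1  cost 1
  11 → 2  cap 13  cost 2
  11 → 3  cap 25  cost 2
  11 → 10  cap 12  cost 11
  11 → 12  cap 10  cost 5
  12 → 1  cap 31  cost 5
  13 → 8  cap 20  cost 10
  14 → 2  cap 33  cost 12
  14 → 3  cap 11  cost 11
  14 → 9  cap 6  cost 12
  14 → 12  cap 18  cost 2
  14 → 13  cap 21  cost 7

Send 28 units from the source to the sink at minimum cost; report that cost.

Minimum cost for 28 units: 466

shortest-cost path #1: 11→3→5→4 push 1 @ unit cost 13 (adds 13)
shortest-cost path #2: 11→3→13→8→4 push 20 @ unit cost 14 (adds 280)
shortest-cost path #3: 11→1→7→4 push 1 @ unit cost 17 (adds 17)
shortest-cost path #4: 11→12→1→7→4 push 6 @ unit cost 26 (adds 156)
total cost = 466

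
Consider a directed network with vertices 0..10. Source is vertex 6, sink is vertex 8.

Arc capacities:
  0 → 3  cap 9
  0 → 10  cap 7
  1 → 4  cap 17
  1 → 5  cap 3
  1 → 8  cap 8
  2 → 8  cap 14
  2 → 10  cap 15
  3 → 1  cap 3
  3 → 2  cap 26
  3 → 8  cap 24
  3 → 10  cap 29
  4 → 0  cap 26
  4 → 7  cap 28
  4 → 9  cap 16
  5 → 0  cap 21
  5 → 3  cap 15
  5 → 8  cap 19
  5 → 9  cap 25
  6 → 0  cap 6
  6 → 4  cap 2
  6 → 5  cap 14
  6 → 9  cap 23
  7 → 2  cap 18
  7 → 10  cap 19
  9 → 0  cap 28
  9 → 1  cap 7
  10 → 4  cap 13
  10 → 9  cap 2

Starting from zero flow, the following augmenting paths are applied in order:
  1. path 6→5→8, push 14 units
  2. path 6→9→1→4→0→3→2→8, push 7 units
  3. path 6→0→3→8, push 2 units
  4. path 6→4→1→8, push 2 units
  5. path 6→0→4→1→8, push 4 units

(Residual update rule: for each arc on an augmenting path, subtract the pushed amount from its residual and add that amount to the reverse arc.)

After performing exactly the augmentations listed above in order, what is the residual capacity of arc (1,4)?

Residual capacity of (1,4): 16

after path 1 (6→5→8, push 14): res(1,4)=17
after path 2 (6→9→1→4→0→3→2→8, push 7): res(1,4)=10
after path 3 (6→0→3→8, push 2): res(1,4)=10
after path 4 (6→4→1→8, push 2): res(1,4)=12
after path 5 (6→0→4→1→8, push 4): res(1,4)=16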